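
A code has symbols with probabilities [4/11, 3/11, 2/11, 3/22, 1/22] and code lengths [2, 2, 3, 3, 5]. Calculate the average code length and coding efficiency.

Average length L = Σ p_i × l_i = 2.4545 bits
Entropy H = 2.0838 bits
Efficiency η = H/L × 100% = 84.89%


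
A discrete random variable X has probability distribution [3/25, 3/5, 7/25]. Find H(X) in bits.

H(X) = -Σ p(x) log₂ p(x)
  -3/25 × log₂(3/25) = 0.3671
  -3/5 × log₂(3/5) = 0.4422
  -7/25 × log₂(7/25) = 0.5142
H(X) = 1.3235 bits


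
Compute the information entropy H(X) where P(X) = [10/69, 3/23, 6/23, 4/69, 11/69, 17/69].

H(X) = -Σ p(x) log₂ p(x)
  -10/69 × log₂(10/69) = 0.4039
  -3/23 × log₂(3/23) = 0.3833
  -6/23 × log₂(6/23) = 0.5057
  -4/69 × log₂(4/69) = 0.2382
  -11/69 × log₂(11/69) = 0.4223
  -17/69 × log₂(17/69) = 0.4979
H(X) = 2.4513 bits


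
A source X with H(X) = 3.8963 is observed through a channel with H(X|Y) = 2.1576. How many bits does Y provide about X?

I(X;Y) = H(X) - H(X|Y)
I(X;Y) = 3.8963 - 2.1576 = 1.7387 bits


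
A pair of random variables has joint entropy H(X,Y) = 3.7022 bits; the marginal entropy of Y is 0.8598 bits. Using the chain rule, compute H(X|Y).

Chain rule: H(X,Y) = H(X|Y) + H(Y)
H(X|Y) = H(X,Y) - H(Y) = 3.7022 - 0.8598 = 2.8424 bits


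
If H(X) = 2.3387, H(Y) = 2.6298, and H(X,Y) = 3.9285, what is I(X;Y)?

I(X;Y) = H(X) + H(Y) - H(X,Y)
I(X;Y) = 2.3387 + 2.6298 - 3.9285 = 1.04 bits


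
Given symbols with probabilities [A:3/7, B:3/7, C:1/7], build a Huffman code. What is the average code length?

Huffman tree construction:
Combine smallest probabilities repeatedly
Resulting codes:
  A: 11 (length 2)
  B: 0 (length 1)
  C: 10 (length 2)
Average length = Σ p(s) × length(s) = 1.5714 bits


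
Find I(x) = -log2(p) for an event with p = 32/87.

Information content I(x) = -log₂(p(x))
I = -log₂(32/87) = -log₂(0.3678)
I = 1.4429 bits


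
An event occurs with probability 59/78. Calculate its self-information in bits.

Information content I(x) = -log₂(p(x))
I = -log₂(59/78) = -log₂(0.7564)
I = 0.4028 bits


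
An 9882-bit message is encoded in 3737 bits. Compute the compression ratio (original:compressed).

Compression ratio = Original / Compressed
= 9882 / 3737 = 2.64:1


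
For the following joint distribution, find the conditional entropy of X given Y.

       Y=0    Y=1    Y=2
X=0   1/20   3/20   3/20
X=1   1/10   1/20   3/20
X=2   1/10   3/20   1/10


H(X|Y) = Σ_y p(y) H(X|Y=y)
  p(Y=0) = 1/4, H(X|Y=0) = 1.5219
  p(Y=1) = 7/20, H(X|Y=1) = 1.4488
  p(Y=2) = 2/5, H(X|Y=2) = 1.5613
H(X|Y) = 0.2500×1.5219 + 0.3500×1.4488 + 0.4000×1.5613 = 1.5121 bits


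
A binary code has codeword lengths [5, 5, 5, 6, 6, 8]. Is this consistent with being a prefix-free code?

Kraft inequality: Σ 2^(-l_i) ≤ 1 for prefix-free code
Calculating: 2^(-5) + 2^(-5) + 2^(-5) + 2^(-6) + 2^(-6) + 2^(-8)
= 0.03125 + 0.03125 + 0.03125 + 0.015625 + 0.015625 + 0.00390625
= 0.1289
Since 0.1289 ≤ 1, prefix-free code exists


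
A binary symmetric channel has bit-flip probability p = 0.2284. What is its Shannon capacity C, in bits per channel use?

For BSC with error probability p:
C = 1 - H(p) where H(p) is binary entropy
H(0.2284) = -0.2284 × log₂(0.2284) - 0.7716 × log₂(0.7716)
H(p) = 0.7752
C = 1 - 0.7752 = 0.2248 bits/use


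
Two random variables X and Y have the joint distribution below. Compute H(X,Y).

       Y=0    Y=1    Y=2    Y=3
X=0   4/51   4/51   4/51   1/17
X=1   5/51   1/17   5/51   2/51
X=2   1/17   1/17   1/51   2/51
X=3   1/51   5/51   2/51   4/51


H(X,Y) = -Σ p(x,y) log₂ p(x,y)
  p(0,0)=4/51: -0.0784 × log₂(0.0784) = 0.2880
  p(0,1)=4/51: -0.0784 × log₂(0.0784) = 0.2880
  p(0,2)=4/51: -0.0784 × log₂(0.0784) = 0.2880
  p(0,3)=1/17: -0.0588 × log₂(0.0588) = 0.2404
  p(1,0)=5/51: -0.0980 × log₂(0.0980) = 0.3285
  p(1,1)=1/17: -0.0588 × log₂(0.0588) = 0.2404
  p(1,2)=5/51: -0.0980 × log₂(0.0980) = 0.3285
  p(1,3)=2/51: -0.0392 × log₂(0.0392) = 0.1832
  p(2,0)=1/17: -0.0588 × log₂(0.0588) = 0.2404
  p(2,1)=1/17: -0.0588 × log₂(0.0588) = 0.2404
  p(2,2)=1/51: -0.0196 × log₂(0.0196) = 0.1112
  p(2,3)=2/51: -0.0392 × log₂(0.0392) = 0.1832
  p(3,0)=1/51: -0.0196 × log₂(0.0196) = 0.1112
  p(3,1)=5/51: -0.0980 × log₂(0.0980) = 0.3285
  p(3,2)=2/51: -0.0392 × log₂(0.0392) = 0.1832
  p(3,3)=4/51: -0.0784 × log₂(0.0784) = 0.2880
H(X,Y) = 3.8715 bits


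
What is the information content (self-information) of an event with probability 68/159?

Information content I(x) = -log₂(p(x))
I = -log₂(68/159) = -log₂(0.4277)
I = 1.2254 bits


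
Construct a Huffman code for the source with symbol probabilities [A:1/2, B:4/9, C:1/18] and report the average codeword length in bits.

Huffman tree construction:
Combine smallest probabilities repeatedly
Resulting codes:
  A: 0 (length 1)
  B: 11 (length 2)
  C: 10 (length 2)
Average length = Σ p(s) × length(s) = 1.5000 bits


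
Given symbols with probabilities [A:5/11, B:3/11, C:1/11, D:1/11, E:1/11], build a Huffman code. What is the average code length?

Huffman tree construction:
Combine smallest probabilities repeatedly
Resulting codes:
  A: 0 (length 1)
  B: 10 (length 2)
  C: 1110 (length 4)
  D: 1111 (length 4)
  E: 110 (length 3)
Average length = Σ p(s) × length(s) = 2.0000 bits


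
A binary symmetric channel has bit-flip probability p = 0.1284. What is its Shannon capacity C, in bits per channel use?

For BSC with error probability p:
C = 1 - H(p) where H(p) is binary entropy
H(0.1284) = -0.1284 × log₂(0.1284) - 0.8716 × log₂(0.8716)
H(p) = 0.5530
C = 1 - 0.5530 = 0.4470 bits/use


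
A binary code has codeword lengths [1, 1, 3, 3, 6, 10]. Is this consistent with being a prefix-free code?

Kraft inequality: Σ 2^(-l_i) ≤ 1 for prefix-free code
Calculating: 2^(-1) + 2^(-1) + 2^(-3) + 2^(-3) + 2^(-6) + 2^(-10)
= 0.5 + 0.5 + 0.125 + 0.125 + 0.015625 + 0.0009765625
= 1.2666
Since 1.2666 > 1, prefix-free code does not exist


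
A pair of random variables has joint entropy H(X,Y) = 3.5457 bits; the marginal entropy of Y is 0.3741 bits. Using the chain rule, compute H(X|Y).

Chain rule: H(X,Y) = H(X|Y) + H(Y)
H(X|Y) = H(X,Y) - H(Y) = 3.5457 - 0.3741 = 3.1716 bits


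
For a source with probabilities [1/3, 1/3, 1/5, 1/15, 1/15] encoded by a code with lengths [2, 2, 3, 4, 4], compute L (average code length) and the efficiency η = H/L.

Average length L = Σ p_i × l_i = 2.4667 bits
Entropy H = 2.0419 bits
Efficiency η = H/L × 100% = 82.78%


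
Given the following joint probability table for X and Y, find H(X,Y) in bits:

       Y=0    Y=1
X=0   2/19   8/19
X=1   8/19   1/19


H(X,Y) = -Σ p(x,y) log₂ p(x,y)
  p(0,0)=2/19: -0.1053 × log₂(0.1053) = 0.3419
  p(0,1)=8/19: -0.4211 × log₂(0.4211) = 0.5254
  p(1,0)=8/19: -0.4211 × log₂(0.4211) = 0.5254
  p(1,1)=1/19: -0.0526 × log₂(0.0526) = 0.2236
H(X,Y) = 1.6163 bits


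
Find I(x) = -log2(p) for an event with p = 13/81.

Information content I(x) = -log₂(p(x))
I = -log₂(13/81) = -log₂(0.1605)
I = 2.6394 bits


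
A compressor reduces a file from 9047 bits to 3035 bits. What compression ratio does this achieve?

Compression ratio = Original / Compressed
= 9047 / 3035 = 2.98:1


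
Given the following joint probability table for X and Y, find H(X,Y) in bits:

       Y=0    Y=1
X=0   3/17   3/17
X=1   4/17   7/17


H(X,Y) = -Σ p(x,y) log₂ p(x,y)
  p(0,0)=3/17: -0.1765 × log₂(0.1765) = 0.4416
  p(0,1)=3/17: -0.1765 × log₂(0.1765) = 0.4416
  p(1,0)=4/17: -0.2353 × log₂(0.2353) = 0.4912
  p(1,1)=7/17: -0.4118 × log₂(0.4118) = 0.5271
H(X,Y) = 1.9015 bits


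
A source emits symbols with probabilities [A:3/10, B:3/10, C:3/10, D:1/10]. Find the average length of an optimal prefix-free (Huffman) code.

Huffman tree construction:
Combine smallest probabilities repeatedly
Resulting codes:
  A: 01 (length 2)
  B: 10 (length 2)
  C: 11 (length 2)
  D: 00 (length 2)
Average length = Σ p(s) × length(s) = 2.0000 bits


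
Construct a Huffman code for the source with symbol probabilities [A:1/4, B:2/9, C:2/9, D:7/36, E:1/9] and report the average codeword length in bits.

Huffman tree construction:
Combine smallest probabilities repeatedly
Resulting codes:
  A: 10 (length 2)
  B: 00 (length 2)
  C: 01 (length 2)
  D: 111 (length 3)
  E: 110 (length 3)
Average length = Σ p(s) × length(s) = 2.3056 bits


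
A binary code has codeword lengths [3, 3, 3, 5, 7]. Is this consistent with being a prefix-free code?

Kraft inequality: Σ 2^(-l_i) ≤ 1 for prefix-free code
Calculating: 2^(-3) + 2^(-3) + 2^(-3) + 2^(-5) + 2^(-7)
= 0.125 + 0.125 + 0.125 + 0.03125 + 0.0078125
= 0.4141
Since 0.4141 ≤ 1, prefix-free code exists


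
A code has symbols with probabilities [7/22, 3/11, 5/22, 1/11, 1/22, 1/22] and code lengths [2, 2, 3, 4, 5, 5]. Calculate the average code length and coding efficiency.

Average length L = Σ p_i × l_i = 2.6818 bits
Entropy H = 2.2426 bits
Efficiency η = H/L × 100% = 83.62%


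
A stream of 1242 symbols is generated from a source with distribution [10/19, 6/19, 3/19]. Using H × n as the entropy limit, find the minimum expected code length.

Entropy H = 1.4330 bits/symbol
Minimum bits = H × n = 1.4330 × 1242
= 1779.77 bits


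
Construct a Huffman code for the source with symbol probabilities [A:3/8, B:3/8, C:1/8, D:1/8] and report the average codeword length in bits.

Huffman tree construction:
Combine smallest probabilities repeatedly
Resulting codes:
  A: 11 (length 2)
  B: 0 (length 1)
  C: 100 (length 3)
  D: 101 (length 3)
Average length = Σ p(s) × length(s) = 1.8750 bits


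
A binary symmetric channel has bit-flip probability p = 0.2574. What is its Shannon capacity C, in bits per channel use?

For BSC with error probability p:
C = 1 - H(p) where H(p) is binary entropy
H(0.2574) = -0.2574 × log₂(0.2574) - 0.7426 × log₂(0.7426)
H(p) = 0.8228
C = 1 - 0.8228 = 0.1772 bits/use


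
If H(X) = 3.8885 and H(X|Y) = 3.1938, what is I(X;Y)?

I(X;Y) = H(X) - H(X|Y)
I(X;Y) = 3.8885 - 3.1938 = 0.6947 bits


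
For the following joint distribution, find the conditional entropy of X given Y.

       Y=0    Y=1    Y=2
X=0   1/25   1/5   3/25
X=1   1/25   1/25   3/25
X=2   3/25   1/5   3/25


H(X|Y) = Σ_y p(y) H(X|Y=y)
  p(Y=0) = 1/5, H(X|Y=0) = 1.3710
  p(Y=1) = 11/25, H(X|Y=1) = 1.3486
  p(Y=2) = 9/25, H(X|Y=2) = 1.5850
H(X|Y) = 0.2000×1.3710 + 0.4400×1.3486 + 0.3600×1.5850 = 1.4382 bits


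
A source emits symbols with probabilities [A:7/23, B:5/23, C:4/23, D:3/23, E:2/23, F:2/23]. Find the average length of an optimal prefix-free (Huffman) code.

Huffman tree construction:
Combine smallest probabilities repeatedly
Resulting codes:
  A: 10 (length 2)
  B: 01 (length 2)
  C: 111 (length 3)
  D: 110 (length 3)
  E: 000 (length 3)
  F: 001 (length 3)
Average length = Σ p(s) × length(s) = 2.4783 bits


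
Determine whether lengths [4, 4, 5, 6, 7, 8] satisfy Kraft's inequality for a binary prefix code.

Kraft inequality: Σ 2^(-l_i) ≤ 1 for prefix-free code
Calculating: 2^(-4) + 2^(-4) + 2^(-5) + 2^(-6) + 2^(-7) + 2^(-8)
= 0.0625 + 0.0625 + 0.03125 + 0.015625 + 0.0078125 + 0.00390625
= 0.1836
Since 0.1836 ≤ 1, prefix-free code exists


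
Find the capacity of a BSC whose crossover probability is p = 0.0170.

For BSC with error probability p:
C = 1 - H(p) where H(p) is binary entropy
H(0.0170) = -0.0170 × log₂(0.0170) - 0.9830 × log₂(0.9830)
H(p) = 0.1242
C = 1 - 0.1242 = 0.8758 bits/use


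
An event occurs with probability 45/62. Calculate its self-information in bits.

Information content I(x) = -log₂(p(x))
I = -log₂(45/62) = -log₂(0.7258)
I = 0.4623 bits


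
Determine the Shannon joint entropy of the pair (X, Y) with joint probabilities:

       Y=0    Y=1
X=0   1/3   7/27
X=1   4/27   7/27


H(X,Y) = -Σ p(x,y) log₂ p(x,y)
  p(0,0)=1/3: -0.3333 × log₂(0.3333) = 0.5283
  p(0,1)=7/27: -0.2593 × log₂(0.2593) = 0.5049
  p(1,0)=4/27: -0.1481 × log₂(0.1481) = 0.4081
  p(1,1)=7/27: -0.2593 × log₂(0.2593) = 0.5049
H(X,Y) = 1.9463 bits


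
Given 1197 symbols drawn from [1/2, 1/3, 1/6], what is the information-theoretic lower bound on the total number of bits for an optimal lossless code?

Entropy H = 1.4591 bits/symbol
Minimum bits = H × n = 1.4591 × 1197
= 1746.60 bits


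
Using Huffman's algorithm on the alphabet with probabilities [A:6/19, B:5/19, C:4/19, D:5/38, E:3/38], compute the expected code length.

Huffman tree construction:
Combine smallest probabilities repeatedly
Resulting codes:
  A: 11 (length 2)
  B: 10 (length 2)
  C: 00 (length 2)
  D: 011 (length 3)
  E: 010 (length 3)
Average length = Σ p(s) × length(s) = 2.2105 bits


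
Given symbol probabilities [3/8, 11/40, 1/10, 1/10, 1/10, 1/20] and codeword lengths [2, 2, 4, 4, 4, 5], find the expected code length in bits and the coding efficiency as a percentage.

Average length L = Σ p_i × l_i = 2.7500 bits
Entropy H = 2.2555 bits
Efficiency η = H/L × 100% = 82.02%


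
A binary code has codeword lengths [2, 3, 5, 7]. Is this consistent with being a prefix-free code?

Kraft inequality: Σ 2^(-l_i) ≤ 1 for prefix-free code
Calculating: 2^(-2) + 2^(-3) + 2^(-5) + 2^(-7)
= 0.25 + 0.125 + 0.03125 + 0.0078125
= 0.4141
Since 0.4141 ≤ 1, prefix-free code exists


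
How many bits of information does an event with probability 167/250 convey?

Information content I(x) = -log₂(p(x))
I = -log₂(167/250) = -log₂(0.6680)
I = 0.5821 bits


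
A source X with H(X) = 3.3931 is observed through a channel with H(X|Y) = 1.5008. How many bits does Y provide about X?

I(X;Y) = H(X) - H(X|Y)
I(X;Y) = 3.3931 - 1.5008 = 1.8923 bits


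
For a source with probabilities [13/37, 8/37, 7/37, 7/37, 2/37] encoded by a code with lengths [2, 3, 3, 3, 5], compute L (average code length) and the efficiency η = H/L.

Average length L = Σ p_i × l_i = 2.7568 bits
Entropy H = 2.1444 bits
Efficiency η = H/L × 100% = 77.79%


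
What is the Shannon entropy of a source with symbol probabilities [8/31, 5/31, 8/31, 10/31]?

H(X) = -Σ p(x) log₂ p(x)
  -8/31 × log₂(8/31) = 0.5043
  -5/31 × log₂(5/31) = 0.4246
  -8/31 × log₂(8/31) = 0.5043
  -10/31 × log₂(10/31) = 0.5265
H(X) = 1.9597 bits


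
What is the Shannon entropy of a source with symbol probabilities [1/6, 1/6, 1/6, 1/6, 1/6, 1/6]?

H(X) = -Σ p(x) log₂ p(x)
  -1/6 × log₂(1/6) = 0.4308
  -1/6 × log₂(1/6) = 0.4308
  -1/6 × log₂(1/6) = 0.4308
  -1/6 × log₂(1/6) = 0.4308
  -1/6 × log₂(1/6) = 0.4308
  -1/6 × log₂(1/6) = 0.4308
H(X) = 2.5850 bits


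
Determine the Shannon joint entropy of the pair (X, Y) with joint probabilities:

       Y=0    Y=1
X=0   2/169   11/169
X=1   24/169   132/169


H(X,Y) = -Σ p(x,y) log₂ p(x,y)
  p(0,0)=2/169: -0.0118 × log₂(0.0118) = 0.0758
  p(0,1)=11/169: -0.0651 × log₂(0.0651) = 0.2565
  p(1,0)=24/169: -0.1420 × log₂(0.1420) = 0.3999
  p(1,1)=132/169: -0.7811 × log₂(0.7811) = 0.2784
H(X,Y) = 1.0106 bits


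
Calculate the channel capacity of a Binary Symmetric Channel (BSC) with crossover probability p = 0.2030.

For BSC with error probability p:
C = 1 - H(p) where H(p) is binary entropy
H(0.2030) = -0.2030 × log₂(0.2030) - 0.7970 × log₂(0.7970)
H(p) = 0.7279
C = 1 - 0.7279 = 0.2721 bits/use


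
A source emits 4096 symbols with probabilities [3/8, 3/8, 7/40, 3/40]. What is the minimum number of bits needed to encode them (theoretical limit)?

Entropy H = 1.7816 bits/symbol
Minimum bits = H × n = 1.7816 × 4096
= 7297.44 bits


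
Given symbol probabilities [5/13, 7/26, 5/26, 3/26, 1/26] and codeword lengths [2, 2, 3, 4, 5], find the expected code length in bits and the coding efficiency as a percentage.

Average length L = Σ p_i × l_i = 2.5385 bits
Entropy H = 2.0375 bits
Efficiency η = H/L × 100% = 80.27%


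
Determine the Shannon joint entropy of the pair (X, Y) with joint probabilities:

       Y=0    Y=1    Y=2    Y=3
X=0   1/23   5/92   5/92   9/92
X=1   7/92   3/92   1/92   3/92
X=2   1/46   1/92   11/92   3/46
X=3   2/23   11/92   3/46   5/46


H(X,Y) = -Σ p(x,y) log₂ p(x,y)
  p(0,0)=1/23: -0.0435 × log₂(0.0435) = 0.1967
  p(0,1)=5/92: -0.0543 × log₂(0.0543) = 0.2283
  p(0,2)=5/92: -0.0543 × log₂(0.0543) = 0.2283
  p(0,3)=9/92: -0.0978 × log₂(0.0978) = 0.3281
  p(1,0)=7/92: -0.0761 × log₂(0.0761) = 0.2828
  p(1,1)=3/92: -0.0326 × log₂(0.0326) = 0.1610
  p(1,2)=1/92: -0.0109 × log₂(0.0109) = 0.0709
  p(1,3)=3/92: -0.0326 × log₂(0.0326) = 0.1610
  p(2,0)=1/46: -0.0217 × log₂(0.0217) = 0.1201
  p(2,1)=1/92: -0.0109 × log₂(0.0109) = 0.0709
  p(2,2)=11/92: -0.1196 × log₂(0.1196) = 0.3664
  p(2,3)=3/46: -0.0652 × log₂(0.0652) = 0.2569
  p(3,0)=2/23: -0.0870 × log₂(0.0870) = 0.3064
  p(3,1)=11/92: -0.1196 × log₂(0.1196) = 0.3664
  p(3,2)=3/46: -0.0652 × log₂(0.0652) = 0.2569
  p(3,3)=5/46: -0.1087 × log₂(0.1087) = 0.3480
H(X,Y) = 3.7490 bits


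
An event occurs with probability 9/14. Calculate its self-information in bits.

Information content I(x) = -log₂(p(x))
I = -log₂(9/14) = -log₂(0.6429)
I = 0.6374 bits


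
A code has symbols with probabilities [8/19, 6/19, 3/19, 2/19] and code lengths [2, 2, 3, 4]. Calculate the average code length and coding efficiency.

Average length L = Σ p_i × l_i = 2.3684 bits
Entropy H = 1.8129 bits
Efficiency η = H/L × 100% = 76.55%


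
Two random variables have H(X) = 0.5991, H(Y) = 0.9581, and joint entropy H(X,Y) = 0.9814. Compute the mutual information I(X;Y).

I(X;Y) = H(X) + H(Y) - H(X,Y)
I(X;Y) = 0.5991 + 0.9581 - 0.9814 = 0.5758 bits


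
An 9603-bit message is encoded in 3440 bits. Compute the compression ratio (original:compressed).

Compression ratio = Original / Compressed
= 9603 / 3440 = 2.79:1


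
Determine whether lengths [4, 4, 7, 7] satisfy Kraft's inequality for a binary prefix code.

Kraft inequality: Σ 2^(-l_i) ≤ 1 for prefix-free code
Calculating: 2^(-4) + 2^(-4) + 2^(-7) + 2^(-7)
= 0.0625 + 0.0625 + 0.0078125 + 0.0078125
= 0.1406
Since 0.1406 ≤ 1, prefix-free code exists


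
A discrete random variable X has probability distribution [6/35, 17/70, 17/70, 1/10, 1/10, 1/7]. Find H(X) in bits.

H(X) = -Σ p(x) log₂ p(x)
  -6/35 × log₂(6/35) = 0.4362
  -17/70 × log₂(17/70) = 0.4959
  -17/70 × log₂(17/70) = 0.4959
  -1/10 × log₂(1/10) = 0.3322
  -1/10 × log₂(1/10) = 0.3322
  -1/7 × log₂(1/7) = 0.4011
H(X) = 2.4933 bits


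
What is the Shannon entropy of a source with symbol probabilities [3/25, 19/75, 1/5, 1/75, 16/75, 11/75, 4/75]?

H(X) = -Σ p(x) log₂ p(x)
  -3/25 × log₂(3/25) = 0.3671
  -19/75 × log₂(19/75) = 0.5018
  -1/5 × log₂(1/5) = 0.4644
  -1/75 × log₂(1/75) = 0.0831
  -16/75 × log₂(16/75) = 0.4755
  -11/75 × log₂(11/75) = 0.4062
  -4/75 × log₂(4/75) = 0.2255
H(X) = 2.5235 bits


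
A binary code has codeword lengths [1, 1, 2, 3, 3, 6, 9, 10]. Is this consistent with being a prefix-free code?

Kraft inequality: Σ 2^(-l_i) ≤ 1 for prefix-free code
Calculating: 2^(-1) + 2^(-1) + 2^(-2) + 2^(-3) + 2^(-3) + 2^(-6) + 2^(-9) + 2^(-10)
= 0.5 + 0.5 + 0.25 + 0.125 + 0.125 + 0.015625 + 0.001953125 + 0.0009765625
= 1.5186
Since 1.5186 > 1, prefix-free code does not exist


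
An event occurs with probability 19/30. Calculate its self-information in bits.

Information content I(x) = -log₂(p(x))
I = -log₂(19/30) = -log₂(0.6333)
I = 0.6590 bits


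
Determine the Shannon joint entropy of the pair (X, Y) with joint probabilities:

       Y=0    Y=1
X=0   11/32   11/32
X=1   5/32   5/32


H(X,Y) = -Σ p(x,y) log₂ p(x,y)
  p(0,0)=11/32: -0.3438 × log₂(0.3438) = 0.5296
  p(0,1)=11/32: -0.3438 × log₂(0.3438) = 0.5296
  p(1,0)=5/32: -0.1562 × log₂(0.1562) = 0.4184
  p(1,1)=5/32: -0.1562 × log₂(0.1562) = 0.4184
H(X,Y) = 1.8960 bits


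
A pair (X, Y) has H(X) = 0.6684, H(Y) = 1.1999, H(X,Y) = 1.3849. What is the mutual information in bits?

I(X;Y) = H(X) + H(Y) - H(X,Y)
I(X;Y) = 0.6684 + 1.1999 - 1.3849 = 0.4834 bits


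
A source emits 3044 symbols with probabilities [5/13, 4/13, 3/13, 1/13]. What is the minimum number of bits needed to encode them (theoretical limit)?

Entropy H = 1.8262 bits/symbol
Minimum bits = H × n = 1.8262 × 3044
= 5559.09 bits


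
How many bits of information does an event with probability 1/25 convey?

Information content I(x) = -log₂(p(x))
I = -log₂(1/25) = -log₂(0.0400)
I = 4.6439 bits


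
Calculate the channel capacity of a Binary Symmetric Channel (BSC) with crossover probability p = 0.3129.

For BSC with error probability p:
C = 1 - H(p) where H(p) is binary entropy
H(0.3129) = -0.3129 × log₂(0.3129) - 0.6871 × log₂(0.6871)
H(p) = 0.8965
C = 1 - 0.8965 = 0.1035 bits/use


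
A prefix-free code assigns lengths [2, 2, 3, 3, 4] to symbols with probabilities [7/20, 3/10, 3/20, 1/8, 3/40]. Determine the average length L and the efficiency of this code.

Average length L = Σ p_i × l_i = 2.4250 bits
Entropy H = 2.1170 bits
Efficiency η = H/L × 100% = 87.30%


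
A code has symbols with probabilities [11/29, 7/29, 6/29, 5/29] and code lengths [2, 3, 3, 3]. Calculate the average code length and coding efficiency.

Average length L = Σ p_i × l_i = 2.6207 bits
Entropy H = 1.9330 bits
Efficiency η = H/L × 100% = 73.76%


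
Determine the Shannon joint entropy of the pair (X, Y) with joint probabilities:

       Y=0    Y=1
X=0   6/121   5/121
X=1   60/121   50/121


H(X,Y) = -Σ p(x,y) log₂ p(x,y)
  p(0,0)=6/121: -0.0496 × log₂(0.0496) = 0.2149
  p(0,1)=5/121: -0.0413 × log₂(0.0413) = 0.1900
  p(1,0)=60/121: -0.4959 × log₂(0.4959) = 0.5018
  p(1,1)=50/121: -0.4132 × log₂(0.4132) = 0.5269
H(X,Y) = 1.4335 bits


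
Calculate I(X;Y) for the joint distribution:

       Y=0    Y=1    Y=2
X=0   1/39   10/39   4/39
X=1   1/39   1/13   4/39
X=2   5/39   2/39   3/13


H(X) = 1.5263, H(Y) = 1.4972, H(X,Y) = 2.8210
I(X;Y) = H(X) + H(Y) - H(X,Y) = 0.2025 bits


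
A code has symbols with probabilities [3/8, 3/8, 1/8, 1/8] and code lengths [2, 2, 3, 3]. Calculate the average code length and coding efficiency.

Average length L = Σ p_i × l_i = 2.2500 bits
Entropy H = 1.8113 bits
Efficiency η = H/L × 100% = 80.50%


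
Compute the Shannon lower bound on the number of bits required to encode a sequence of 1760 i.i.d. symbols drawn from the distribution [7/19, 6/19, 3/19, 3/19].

Entropy H = 1.8968 bits/symbol
Minimum bits = H × n = 1.8968 × 1760
= 3338.40 bits


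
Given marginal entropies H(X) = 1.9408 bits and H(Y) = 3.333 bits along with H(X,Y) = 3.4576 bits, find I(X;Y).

I(X;Y) = H(X) + H(Y) - H(X,Y)
I(X;Y) = 1.9408 + 3.333 - 3.4576 = 1.8162 bits


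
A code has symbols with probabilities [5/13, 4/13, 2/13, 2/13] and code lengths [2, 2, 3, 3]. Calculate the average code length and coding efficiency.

Average length L = Σ p_i × l_i = 2.3077 bits
Entropy H = 1.8843 bits
Efficiency η = H/L × 100% = 81.65%


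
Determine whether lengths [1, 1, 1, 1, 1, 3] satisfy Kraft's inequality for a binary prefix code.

Kraft inequality: Σ 2^(-l_i) ≤ 1 for prefix-free code
Calculating: 2^(-1) + 2^(-1) + 2^(-1) + 2^(-1) + 2^(-1) + 2^(-3)
= 0.5 + 0.5 + 0.5 + 0.5 + 0.5 + 0.125
= 2.6250
Since 2.6250 > 1, prefix-free code does not exist


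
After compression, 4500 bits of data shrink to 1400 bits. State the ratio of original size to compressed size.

Compression ratio = Original / Compressed
= 4500 / 1400 = 3.21:1


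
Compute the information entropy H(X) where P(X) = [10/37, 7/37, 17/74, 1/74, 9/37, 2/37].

H(X) = -Σ p(x) log₂ p(x)
  -10/37 × log₂(10/37) = 0.5101
  -7/37 × log₂(7/37) = 0.4545
  -17/74 × log₂(17/74) = 0.4875
  -1/74 × log₂(1/74) = 0.0839
  -9/37 × log₂(9/37) = 0.4961
  -2/37 × log₂(2/37) = 0.2275
H(X) = 2.2596 bits


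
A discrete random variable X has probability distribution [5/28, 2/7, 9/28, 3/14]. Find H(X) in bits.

H(X) = -Σ p(x) log₂ p(x)
  -5/28 × log₂(5/28) = 0.4438
  -2/7 × log₂(2/7) = 0.5164
  -9/28 × log₂(9/28) = 0.5263
  -3/14 × log₂(3/14) = 0.4762
H(X) = 1.9628 bits


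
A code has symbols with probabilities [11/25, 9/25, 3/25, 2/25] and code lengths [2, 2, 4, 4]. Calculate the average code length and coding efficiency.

Average length L = Σ p_i × l_i = 2.4000 bits
Entropy H = 1.7103 bits
Efficiency η = H/L × 100% = 71.26%


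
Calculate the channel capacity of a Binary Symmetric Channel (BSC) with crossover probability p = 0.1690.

For BSC with error probability p:
C = 1 - H(p) where H(p) is binary entropy
H(0.1690) = -0.1690 × log₂(0.1690) - 0.8310 × log₂(0.8310)
H(p) = 0.6554
C = 1 - 0.6554 = 0.3446 bits/use


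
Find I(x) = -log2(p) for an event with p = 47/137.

Information content I(x) = -log₂(p(x))
I = -log₂(47/137) = -log₂(0.3431)
I = 1.5434 bits


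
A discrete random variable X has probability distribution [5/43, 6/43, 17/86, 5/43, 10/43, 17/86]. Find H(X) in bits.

H(X) = -Σ p(x) log₂ p(x)
  -5/43 × log₂(5/43) = 0.3610
  -6/43 × log₂(6/43) = 0.3965
  -17/86 × log₂(17/86) = 0.4623
  -5/43 × log₂(5/43) = 0.3610
  -10/43 × log₂(10/43) = 0.4894
  -17/86 × log₂(17/86) = 0.4623
H(X) = 2.5324 bits


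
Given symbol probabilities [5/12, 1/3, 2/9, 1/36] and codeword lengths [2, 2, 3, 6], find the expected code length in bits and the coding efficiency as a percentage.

Average length L = Σ p_i × l_i = 2.3333 bits
Entropy H = 1.6804 bits
Efficiency η = H/L × 100% = 72.02%


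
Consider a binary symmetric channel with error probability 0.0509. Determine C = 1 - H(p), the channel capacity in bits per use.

For BSC with error probability p:
C = 1 - H(p) where H(p) is binary entropy
H(0.0509) = -0.0509 × log₂(0.0509) - 0.9491 × log₂(0.9491)
H(p) = 0.2902
C = 1 - 0.2902 = 0.7098 bits/use


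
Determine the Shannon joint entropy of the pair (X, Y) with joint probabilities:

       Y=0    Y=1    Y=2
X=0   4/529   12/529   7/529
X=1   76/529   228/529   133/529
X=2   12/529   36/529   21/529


H(X,Y) = -Σ p(x,y) log₂ p(x,y)
  p(0,0)=4/529: -0.0076 × log₂(0.0076) = 0.0533
  p(0,1)=12/529: -0.0227 × log₂(0.0227) = 0.1239
  p(0,2)=7/529: -0.0132 × log₂(0.0132) = 0.0826
  p(1,0)=76/529: -0.1437 × log₂(0.1437) = 0.4022
  p(1,1)=228/529: -0.4310 × log₂(0.4310) = 0.5233
  p(1,2)=133/529: -0.2514 × log₂(0.2514) = 0.5008
  p(2,0)=12/529: -0.0227 × log₂(0.0227) = 0.1239
  p(2,1)=36/529: -0.0681 × log₂(0.0681) = 0.2639
  p(2,2)=21/529: -0.0397 × log₂(0.0397) = 0.1848
H(X,Y) = 2.2586 bits


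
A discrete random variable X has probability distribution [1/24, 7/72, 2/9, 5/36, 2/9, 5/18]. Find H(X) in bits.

H(X) = -Σ p(x) log₂ p(x)
  -1/24 × log₂(1/24) = 0.1910
  -7/72 × log₂(7/72) = 0.3269
  -2/9 × log₂(2/9) = 0.4822
  -5/36 × log₂(5/36) = 0.3956
  -2/9 × log₂(2/9) = 0.4822
  -5/18 × log₂(5/18) = 0.5133
H(X) = 2.3913 bits


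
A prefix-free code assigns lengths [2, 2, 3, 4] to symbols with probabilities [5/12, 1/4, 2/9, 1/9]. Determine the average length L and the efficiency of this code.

Average length L = Σ p_i × l_i = 2.4444 bits
Entropy H = 1.8607 bits
Efficiency η = H/L × 100% = 76.12%


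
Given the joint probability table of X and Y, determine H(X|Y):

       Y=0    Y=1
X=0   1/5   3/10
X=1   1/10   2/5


H(X|Y) = Σ_y p(y) H(X|Y=y)
  p(Y=0) = 3/10, H(X|Y=0) = 0.9183
  p(Y=1) = 7/10, H(X|Y=1) = 0.9852
H(X|Y) = 0.3000×0.9183 + 0.7000×0.9852 = 0.9651 bits


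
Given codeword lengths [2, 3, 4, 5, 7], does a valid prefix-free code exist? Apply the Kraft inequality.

Kraft inequality: Σ 2^(-l_i) ≤ 1 for prefix-free code
Calculating: 2^(-2) + 2^(-3) + 2^(-4) + 2^(-5) + 2^(-7)
= 0.25 + 0.125 + 0.0625 + 0.03125 + 0.0078125
= 0.4766
Since 0.4766 ≤ 1, prefix-free code exists


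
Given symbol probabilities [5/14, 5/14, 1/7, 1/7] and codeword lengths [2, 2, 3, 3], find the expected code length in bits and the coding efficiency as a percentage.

Average length L = Σ p_i × l_i = 2.2857 bits
Entropy H = 1.8631 bits
Efficiency η = H/L × 100% = 81.51%


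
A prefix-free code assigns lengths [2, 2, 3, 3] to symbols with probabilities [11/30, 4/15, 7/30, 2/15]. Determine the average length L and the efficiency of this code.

Average length L = Σ p_i × l_i = 2.3667 bits
Entropy H = 1.9167 bits
Efficiency η = H/L × 100% = 80.99%


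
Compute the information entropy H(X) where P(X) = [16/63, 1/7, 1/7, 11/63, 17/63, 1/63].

H(X) = -Σ p(x) log₂ p(x)
  -16/63 × log₂(16/63) = 0.5022
  -1/7 × log₂(1/7) = 0.4011
  -1/7 × log₂(1/7) = 0.4011
  -11/63 × log₂(11/63) = 0.4396
  -17/63 × log₂(17/63) = 0.5100
  -1/63 × log₂(1/63) = 0.0949
H(X) = 2.3487 bits


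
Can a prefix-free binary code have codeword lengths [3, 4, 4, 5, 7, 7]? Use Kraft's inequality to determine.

Kraft inequality: Σ 2^(-l_i) ≤ 1 for prefix-free code
Calculating: 2^(-3) + 2^(-4) + 2^(-4) + 2^(-5) + 2^(-7) + 2^(-7)
= 0.125 + 0.0625 + 0.0625 + 0.03125 + 0.0078125 + 0.0078125
= 0.2969
Since 0.2969 ≤ 1, prefix-free code exists


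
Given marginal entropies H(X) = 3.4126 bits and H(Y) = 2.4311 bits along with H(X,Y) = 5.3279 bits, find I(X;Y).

I(X;Y) = H(X) + H(Y) - H(X,Y)
I(X;Y) = 3.4126 + 2.4311 - 5.3279 = 0.5158 bits


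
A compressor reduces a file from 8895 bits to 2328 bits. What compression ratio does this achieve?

Compression ratio = Original / Compressed
= 8895 / 2328 = 3.82:1


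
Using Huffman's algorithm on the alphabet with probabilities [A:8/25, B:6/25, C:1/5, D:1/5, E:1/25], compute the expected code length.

Huffman tree construction:
Combine smallest probabilities repeatedly
Resulting codes:
  A: 11 (length 2)
  B: 01 (length 2)
  C: 101 (length 3)
  D: 00 (length 2)
  E: 100 (length 3)
Average length = Σ p(s) × length(s) = 2.2400 bits


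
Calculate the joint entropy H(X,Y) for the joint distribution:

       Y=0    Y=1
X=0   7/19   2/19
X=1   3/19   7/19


H(X,Y) = -Σ p(x,y) log₂ p(x,y)
  p(0,0)=7/19: -0.3684 × log₂(0.3684) = 0.5307
  p(0,1)=2/19: -0.1053 × log₂(0.1053) = 0.3419
  p(1,0)=3/19: -0.1579 × log₂(0.1579) = 0.4205
  p(1,1)=7/19: -0.3684 × log₂(0.3684) = 0.5307
H(X,Y) = 1.8238 bits


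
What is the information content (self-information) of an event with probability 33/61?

Information content I(x) = -log₂(p(x))
I = -log₂(33/61) = -log₂(0.5410)
I = 0.8863 bits


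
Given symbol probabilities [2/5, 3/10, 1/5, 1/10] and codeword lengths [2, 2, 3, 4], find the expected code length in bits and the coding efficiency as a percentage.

Average length L = Σ p_i × l_i = 2.4000 bits
Entropy H = 1.8464 bits
Efficiency η = H/L × 100% = 76.93%


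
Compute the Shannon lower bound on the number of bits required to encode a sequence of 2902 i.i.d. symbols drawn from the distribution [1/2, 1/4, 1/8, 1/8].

Entropy H = 1.7500 bits/symbol
Minimum bits = H × n = 1.7500 × 2902
= 5078.50 bits


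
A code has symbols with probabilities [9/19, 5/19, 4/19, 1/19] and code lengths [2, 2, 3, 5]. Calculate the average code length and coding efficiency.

Average length L = Σ p_i × l_i = 2.3684 bits
Entropy H = 1.7143 bits
Efficiency η = H/L × 100% = 72.38%


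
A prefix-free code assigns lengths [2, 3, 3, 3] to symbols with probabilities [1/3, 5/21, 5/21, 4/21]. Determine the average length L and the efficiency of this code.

Average length L = Σ p_i × l_i = 2.6667 bits
Entropy H = 1.9699 bits
Efficiency η = H/L × 100% = 73.87%


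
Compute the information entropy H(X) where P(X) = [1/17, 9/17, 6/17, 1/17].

H(X) = -Σ p(x) log₂ p(x)
  -1/17 × log₂(1/17) = 0.2404
  -9/17 × log₂(9/17) = 0.4858
  -6/17 × log₂(6/17) = 0.5303
  -1/17 × log₂(1/17) = 0.2404
H(X) = 1.4969 bits


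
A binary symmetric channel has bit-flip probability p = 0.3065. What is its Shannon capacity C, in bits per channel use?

For BSC with error probability p:
C = 1 - H(p) where H(p) is binary entropy
H(0.3065) = -0.3065 × log₂(0.3065) - 0.6935 × log₂(0.6935)
H(p) = 0.8891
C = 1 - 0.8891 = 0.1109 bits/use


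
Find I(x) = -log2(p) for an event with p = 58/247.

Information content I(x) = -log₂(p(x))
I = -log₂(58/247) = -log₂(0.2348)
I = 2.0904 bits


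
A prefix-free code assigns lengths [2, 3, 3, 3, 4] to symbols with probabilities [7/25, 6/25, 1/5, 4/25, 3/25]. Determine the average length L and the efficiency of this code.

Average length L = Σ p_i × l_i = 2.8400 bits
Entropy H = 2.2628 bits
Efficiency η = H/L × 100% = 79.68%


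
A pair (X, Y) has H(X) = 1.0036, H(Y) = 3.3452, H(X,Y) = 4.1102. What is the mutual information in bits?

I(X;Y) = H(X) + H(Y) - H(X,Y)
I(X;Y) = 1.0036 + 3.3452 - 4.1102 = 0.2386 bits


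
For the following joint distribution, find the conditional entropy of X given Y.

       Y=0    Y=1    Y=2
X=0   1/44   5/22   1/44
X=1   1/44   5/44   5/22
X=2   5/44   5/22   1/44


H(X|Y) = Σ_y p(y) H(X|Y=y)
  p(Y=0) = 7/44, H(X|Y=0) = 1.1488
  p(Y=1) = 25/44, H(X|Y=1) = 1.5219
  p(Y=2) = 3/11, H(X|Y=2) = 0.8167
H(X|Y) = 0.1591×1.1488 + 0.5682×1.5219 + 0.2727×0.8167 = 1.2702 bits


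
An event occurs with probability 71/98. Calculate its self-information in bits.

Information content I(x) = -log₂(p(x))
I = -log₂(71/98) = -log₂(0.7245)
I = 0.4650 bits


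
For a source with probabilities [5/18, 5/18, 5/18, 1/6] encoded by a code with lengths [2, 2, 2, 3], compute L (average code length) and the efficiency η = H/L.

Average length L = Σ p_i × l_i = 2.1667 bits
Entropy H = 1.9708 bits
Efficiency η = H/L × 100% = 90.96%


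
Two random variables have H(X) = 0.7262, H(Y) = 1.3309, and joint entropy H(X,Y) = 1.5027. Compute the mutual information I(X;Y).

I(X;Y) = H(X) + H(Y) - H(X,Y)
I(X;Y) = 0.7262 + 1.3309 - 1.5027 = 0.5544 bits


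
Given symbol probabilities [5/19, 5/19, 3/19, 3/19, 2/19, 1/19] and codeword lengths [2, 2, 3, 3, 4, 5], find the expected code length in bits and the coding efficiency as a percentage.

Average length L = Σ p_i × l_i = 2.6842 bits
Entropy H = 2.4201 bits
Efficiency η = H/L × 100% = 90.16%


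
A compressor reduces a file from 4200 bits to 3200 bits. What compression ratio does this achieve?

Compression ratio = Original / Compressed
= 4200 / 3200 = 1.31:1


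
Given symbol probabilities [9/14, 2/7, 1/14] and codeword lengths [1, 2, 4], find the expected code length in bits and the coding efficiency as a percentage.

Average length L = Σ p_i × l_i = 1.5000 bits
Entropy H = 1.1981 bits
Efficiency η = H/L × 100% = 79.87%


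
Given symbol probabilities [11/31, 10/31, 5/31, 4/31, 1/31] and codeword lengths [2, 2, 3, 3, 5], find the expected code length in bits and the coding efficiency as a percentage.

Average length L = Σ p_i × l_i = 2.3871 bits
Entropy H = 2.0225 bits
Efficiency η = H/L × 100% = 84.73%


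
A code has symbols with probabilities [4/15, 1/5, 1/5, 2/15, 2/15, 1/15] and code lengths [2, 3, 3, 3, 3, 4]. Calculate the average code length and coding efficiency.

Average length L = Σ p_i × l_i = 2.8000 bits
Entropy H = 2.4729 bits
Efficiency η = H/L × 100% = 88.32%


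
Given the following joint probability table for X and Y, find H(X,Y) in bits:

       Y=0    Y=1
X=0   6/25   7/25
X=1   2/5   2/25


H(X,Y) = -Σ p(x,y) log₂ p(x,y)
  p(0,0)=6/25: -0.2400 × log₂(0.2400) = 0.4941
  p(0,1)=7/25: -0.2800 × log₂(0.2800) = 0.5142
  p(1,0)=2/5: -0.4000 × log₂(0.4000) = 0.5288
  p(1,1)=2/25: -0.0800 × log₂(0.0800) = 0.2915
H(X,Y) = 1.8286 bits


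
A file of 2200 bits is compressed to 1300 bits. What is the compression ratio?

Compression ratio = Original / Compressed
= 2200 / 1300 = 1.69:1


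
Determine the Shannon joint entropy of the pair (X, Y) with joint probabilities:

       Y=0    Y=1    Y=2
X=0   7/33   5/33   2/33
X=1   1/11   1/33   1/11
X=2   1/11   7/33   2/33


H(X,Y) = -Σ p(x,y) log₂ p(x,y)
  p(0,0)=7/33: -0.2121 × log₂(0.2121) = 0.4745
  p(0,1)=5/33: -0.1515 × log₂(0.1515) = 0.4125
  p(0,2)=2/33: -0.0606 × log₂(0.0606) = 0.2451
  p(1,0)=1/11: -0.0909 × log₂(0.0909) = 0.3145
  p(1,1)=1/33: -0.0303 × log₂(0.0303) = 0.1529
  p(1,2)=1/11: -0.0909 × log₂(0.0909) = 0.3145
  p(2,0)=1/11: -0.0909 × log₂(0.0909) = 0.3145
  p(2,1)=7/33: -0.2121 × log₂(0.2121) = 0.4745
  p(2,2)=2/33: -0.0606 × log₂(0.0606) = 0.2451
H(X,Y) = 2.9481 bits


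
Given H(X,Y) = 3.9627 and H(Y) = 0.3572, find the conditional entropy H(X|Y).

Chain rule: H(X,Y) = H(X|Y) + H(Y)
H(X|Y) = H(X,Y) - H(Y) = 3.9627 - 0.3572 = 3.6055 bits


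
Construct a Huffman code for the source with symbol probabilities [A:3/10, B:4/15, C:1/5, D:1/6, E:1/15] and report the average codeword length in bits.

Huffman tree construction:
Combine smallest probabilities repeatedly
Resulting codes:
  A: 11 (length 2)
  B: 10 (length 2)
  C: 00 (length 2)
  D: 011 (length 3)
  E: 010 (length 3)
Average length = Σ p(s) × length(s) = 2.2333 bits


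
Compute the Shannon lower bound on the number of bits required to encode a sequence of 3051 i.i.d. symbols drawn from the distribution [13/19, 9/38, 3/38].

Entropy H = 1.1559 bits/symbol
Minimum bits = H × n = 1.1559 × 3051
= 3526.76 bits


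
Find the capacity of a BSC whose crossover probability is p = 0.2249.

For BSC with error probability p:
C = 1 - H(p) where H(p) is binary entropy
H(0.2249) = -0.2249 × log₂(0.2249) - 0.7751 × log₂(0.7751)
H(p) = 0.7690
C = 1 - 0.7690 = 0.2310 bits/use


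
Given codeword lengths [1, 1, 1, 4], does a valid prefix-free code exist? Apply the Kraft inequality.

Kraft inequality: Σ 2^(-l_i) ≤ 1 for prefix-free code
Calculating: 2^(-1) + 2^(-1) + 2^(-1) + 2^(-4)
= 0.5 + 0.5 + 0.5 + 0.0625
= 1.5625
Since 1.5625 > 1, prefix-free code does not exist


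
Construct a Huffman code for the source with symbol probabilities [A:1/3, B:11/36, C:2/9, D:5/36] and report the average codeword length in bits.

Huffman tree construction:
Combine smallest probabilities repeatedly
Resulting codes:
  A: 11 (length 2)
  B: 10 (length 2)
  C: 01 (length 2)
  D: 00 (length 2)
Average length = Σ p(s) × length(s) = 2.0000 bits


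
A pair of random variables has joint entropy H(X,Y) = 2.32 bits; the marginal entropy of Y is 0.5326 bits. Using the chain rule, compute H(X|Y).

Chain rule: H(X,Y) = H(X|Y) + H(Y)
H(X|Y) = H(X,Y) - H(Y) = 2.32 - 0.5326 = 1.7874 bits


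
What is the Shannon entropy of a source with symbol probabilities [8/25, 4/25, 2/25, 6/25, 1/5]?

H(X) = -Σ p(x) log₂ p(x)
  -8/25 × log₂(8/25) = 0.5260
  -4/25 × log₂(4/25) = 0.4230
  -2/25 × log₂(2/25) = 0.2915
  -6/25 × log₂(6/25) = 0.4941
  -1/5 × log₂(1/5) = 0.4644
H(X) = 2.1991 bits


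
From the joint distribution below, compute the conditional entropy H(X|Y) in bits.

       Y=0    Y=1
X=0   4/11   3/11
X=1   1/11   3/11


H(X|Y) = Σ_y p(y) H(X|Y=y)
  p(Y=0) = 5/11, H(X|Y=0) = 0.7219
  p(Y=1) = 6/11, H(X|Y=1) = 1.0000
H(X|Y) = 0.4545×0.7219 + 0.5455×1.0000 = 0.8736 bits


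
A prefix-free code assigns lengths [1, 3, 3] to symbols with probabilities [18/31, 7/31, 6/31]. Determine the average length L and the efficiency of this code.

Average length L = Σ p_i × l_i = 1.8387 bits
Entropy H = 1.3987 bits
Efficiency η = H/L × 100% = 76.07%


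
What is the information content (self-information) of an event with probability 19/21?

Information content I(x) = -log₂(p(x))
I = -log₂(19/21) = -log₂(0.9048)
I = 0.1444 bits


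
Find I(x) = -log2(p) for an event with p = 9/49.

Information content I(x) = -log₂(p(x))
I = -log₂(9/49) = -log₂(0.1837)
I = 2.4448 bits
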